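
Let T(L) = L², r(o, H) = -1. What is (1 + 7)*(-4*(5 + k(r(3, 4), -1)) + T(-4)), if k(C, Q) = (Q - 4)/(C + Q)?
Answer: -112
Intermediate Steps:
k(C, Q) = (-4 + Q)/(C + Q)
(1 + 7)*(-4*(5 + k(r(3, 4), -1)) + T(-4)) = (1 + 7)*(-4*(5 + (-4 - 1)/(-1 - 1)) + (-4)²) = 8*(-4*(5 - 5/(-2)) + 16) = 8*(-4*(5 - ½*(-5)) + 16) = 8*(-4*(5 + 5/2) + 16) = 8*(-4*15/2 + 16) = 8*(-30 + 16) = 8*(-14) = -112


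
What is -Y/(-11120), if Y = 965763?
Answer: 965763/11120 ≈ 86.849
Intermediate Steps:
-Y/(-11120) = -965763/(-11120) = -965763*(-1)/11120 = -1*(-965763/11120) = 965763/11120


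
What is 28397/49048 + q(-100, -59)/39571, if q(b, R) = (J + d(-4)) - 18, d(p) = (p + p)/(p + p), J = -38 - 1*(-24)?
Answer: 1122177199/1940878408 ≈ 0.57818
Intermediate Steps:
J = -14 (J = -38 + 24 = -14)
d(p) = 1 (d(p) = (2*p)/((2*p)) = (2*p)*(1/(2*p)) = 1)
q(b, R) = -31 (q(b, R) = (-14 + 1) - 18 = -13 - 18 = -31)
28397/49048 + q(-100, -59)/39571 = 28397/49048 - 31/39571 = 1122177199/1940878408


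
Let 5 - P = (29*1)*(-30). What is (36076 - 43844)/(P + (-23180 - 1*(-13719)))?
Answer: 3884/4293 ≈ 0.90473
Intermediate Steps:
P = 875 (P = 5 - 29*1*(-30) = 5 - 29*(-30) = 5 - 1*(-870) = 5 + 870 = 875)
(36076 - 43844)/(P + (-23180 - 1*(-13719))) = (36076 - 43844)/(875 + (-23180 - 1*(-13719))) = -7768/(875 + (-23180 + 13719)) = -7768/(875 - 9461) = -7768/(-8586) = -7768*(-1/8586) = 3884/4293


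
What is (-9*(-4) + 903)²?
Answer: 881721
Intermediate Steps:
(-9*(-4) + 903)² = (36 + 903)² = 939² = 881721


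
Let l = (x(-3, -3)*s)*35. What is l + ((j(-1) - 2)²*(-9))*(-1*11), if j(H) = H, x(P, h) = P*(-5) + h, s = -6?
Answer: -1629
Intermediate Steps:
x(P, h) = h - 5*P (x(P, h) = -5*P + h = h - 5*P)
l = -2520 (l = ((-3 - 5*(-3))*(-6))*35 = ((-3 + 15)*(-6))*35 = (12*(-6))*35 = -72*35 = -2520)
l + ((j(-1) - 2)²*(-9))*(-1*11) = -2520 + ((-1 - 2)²*(-9))*(-1*11) = -2520 + ((-3)²*(-9))*(-11) = -2520 + (9*(-9))*(-11) = -2520 - 81*(-11) = -2520 + 891 = -1629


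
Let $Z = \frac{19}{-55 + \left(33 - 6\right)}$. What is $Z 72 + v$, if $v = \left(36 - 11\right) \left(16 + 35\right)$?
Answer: $\frac{8583}{7} \approx 1226.1$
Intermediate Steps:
$v = 1275$ ($v = 25 \cdot 51 = 1275$)
$Z = - \frac{19}{28}$ ($Z = \frac{19}{-55 + 27} = \frac{19}{-28} = 19 \left(- \frac{1}{28}\right) = - \frac{19}{28} \approx -0.67857$)
$Z 72 + v = \left(- \frac{19}{28}\right) 72 + 1275 = - \frac{342}{7} + 1275 = \frac{8583}{7}$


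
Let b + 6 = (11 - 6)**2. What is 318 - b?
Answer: 299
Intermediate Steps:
b = 19 (b = -6 + (11 - 6)**2 = -6 + 5**2 = -6 + 25 = 19)
318 - b = 318 - 1*19 = 318 - 19 = 299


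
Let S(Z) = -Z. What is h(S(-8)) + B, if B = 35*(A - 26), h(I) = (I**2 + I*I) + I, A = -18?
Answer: -1404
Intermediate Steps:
h(I) = I + 2*I**2 (h(I) = (I**2 + I**2) + I = 2*I**2 + I = I + 2*I**2)
B = -1540 (B = 35*(-18 - 26) = 35*(-44) = -1540)
h(S(-8)) + B = (-1*(-8))*(1 + 2*(-1*(-8))) - 1540 = 8*(1 + 2*8) - 1540 = 8*(1 + 16) - 1540 = 8*17 - 1540 = 136 - 1540 = -1404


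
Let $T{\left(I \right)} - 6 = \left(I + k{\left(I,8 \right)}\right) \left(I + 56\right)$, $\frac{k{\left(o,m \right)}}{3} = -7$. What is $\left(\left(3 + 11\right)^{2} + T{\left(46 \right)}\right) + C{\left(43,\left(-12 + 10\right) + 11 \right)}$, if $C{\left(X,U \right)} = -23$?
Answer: $2729$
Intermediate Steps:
$k{\left(o,m \right)} = -21$ ($k{\left(o,m \right)} = 3 \left(-7\right) = -21$)
$T{\left(I \right)} = 6 + \left(-21 + I\right) \left(56 + I\right)$ ($T{\left(I \right)} = 6 + \left(I - 21\right) \left(I + 56\right) = 6 + \left(-21 + I\right) \left(56 + I\right)$)
$\left(\left(3 + 11\right)^{2} + T{\left(46 \right)}\right) + C{\left(43,\left(-12 + 10\right) + 11 \right)} = \left(\left(3 + 11\right)^{2} + \left(-1170 + 46^{2} + 35 \cdot 46\right)\right) - 23 = \left(14^{2} + \left(-1170 + 2116 + 1610\right)\right) - 23 = \left(196 + 2556\right) - 23 = 2752 - 23 = 2729$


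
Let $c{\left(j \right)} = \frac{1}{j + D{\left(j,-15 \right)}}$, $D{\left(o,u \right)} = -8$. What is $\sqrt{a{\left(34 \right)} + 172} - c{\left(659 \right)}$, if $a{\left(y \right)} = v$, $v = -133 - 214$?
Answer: $- \frac{1}{651} + 5 i \sqrt{7} \approx -0.0015361 + 13.229 i$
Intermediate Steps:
$v = -347$
$a{\left(y \right)} = -347$
$c{\left(j \right)} = \frac{1}{-8 + j}$ ($c{\left(j \right)} = \frac{1}{j - 8} = \frac{1}{-8 + j}$)
$\sqrt{a{\left(34 \right)} + 172} - c{\left(659 \right)} = \sqrt{-347 + 172} - \frac{1}{-8 + 659} = \sqrt{-175} - \frac{1}{651} = 5 i \sqrt{7} - \frac{1}{651} = - \frac{1}{651} + 5 i \sqrt{7}$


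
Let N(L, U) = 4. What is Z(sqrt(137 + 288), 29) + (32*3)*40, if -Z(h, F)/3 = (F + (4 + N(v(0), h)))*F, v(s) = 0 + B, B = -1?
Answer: 621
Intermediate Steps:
v(s) = -1 (v(s) = 0 - 1 = -1)
Z(h, F) = -3*F*(8 + F) (Z(h, F) = -3*(F + (4 + 4))*F = -3*(F + 8)*F = -3*(8 + F)*F = -3*F*(8 + F))
Z(sqrt(137 + 288), 29) + (32*3)*40 = -3*29*(8 + 29) + (32*3)*40 = -3*29*37 + 96*40 = -3219 + 3840 = 621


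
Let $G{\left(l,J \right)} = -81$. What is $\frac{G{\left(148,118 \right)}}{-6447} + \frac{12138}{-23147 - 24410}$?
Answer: $- \frac{24800523}{102199993} \approx -0.24267$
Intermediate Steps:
$\frac{G{\left(148,118 \right)}}{-6447} + \frac{12138}{-23147 - 24410} = - \frac{81}{-6447} + \frac{12138}{-23147 - 24410} = \left(-81\right) \left(- \frac{1}{6447}\right) + \frac{12138}{-23147 - 24410} = \frac{27}{2149} + \frac{12138}{-47557} = \frac{27}{2149} + 12138 \left(- \frac{1}{47557}\right) = \frac{27}{2149} - \frac{12138}{47557} = - \frac{24800523}{102199993}$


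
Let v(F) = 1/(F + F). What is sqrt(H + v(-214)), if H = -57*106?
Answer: I*sqrt(276699539)/214 ≈ 77.73*I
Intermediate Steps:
H = -6042
v(F) = 1/(2*F)
sqrt(H + v(-214)) = sqrt(-6042 + (1/2)/(-214)) = sqrt(-6042 + (1/2)*(-1/214)) = sqrt(-6042 - 1/428) = sqrt(-2585977/428) = I*sqrt(276699539)/214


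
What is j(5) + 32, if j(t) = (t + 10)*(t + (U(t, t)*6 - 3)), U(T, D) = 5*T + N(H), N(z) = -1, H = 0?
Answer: 2222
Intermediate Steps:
U(T, D) = -1 + 5*T (U(T, D) = 5*T - 1 = -1 + 5*T)
j(t) = (-9 + 31*t)*(10 + t) (j(t) = (t + 10)*(t + ((-1 + 5*t)*6 - 3)) = (10 + t)*(t + ((-6 + 30*t) - 3)) = (10 + t)*(t + (-9 + 30*t)) = (10 + t)*(-9 + 31*t) = (-9 + 31*t)*(10 + t))
j(5) + 32 = (-90 + 31*5² + 301*5) + 32 = (-90 + 31*25 + 1505) + 32 = (-90 + 775 + 1505) + 32 = 2190 + 32 = 2222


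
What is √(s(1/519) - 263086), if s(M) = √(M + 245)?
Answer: √(-70865108046 + 1038*√16498491)/519 ≈ 512.9*I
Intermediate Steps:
s(M) = √(245 + M)
√(s(1/519) - 263086) = √(√(245 + 1/519) - 263086) = √(√(127156/519) - 263086) = √(2*√16498491/519 - 263086) = √(-263086 + 2*√16498491/519)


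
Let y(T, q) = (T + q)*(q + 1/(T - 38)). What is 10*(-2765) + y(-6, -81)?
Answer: -906445/44 ≈ -20601.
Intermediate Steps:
y(T, q) = (T + q)*(q + 1/(-38 + T))
10*(-2765) + y(-6, -81) = 10*(-2765) + (-6 - 81 - 38*(-81)² - 6*(-81)² - 81*(-6)² - 38*(-6)*(-81))/(-38 - 6) = -27650 + (-6 - 81 - 38*6561 - 6*6561 - 81*36 - 18468)/(-44) = -27650 - (-6 - 81 - 249318 - 39366 - 2916 - 18468)/44 = -27650 - 1/44*(-310155) = -27650 + 310155/44 = -906445/44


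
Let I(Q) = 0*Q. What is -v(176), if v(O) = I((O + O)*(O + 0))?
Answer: 0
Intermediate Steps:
I(Q) = 0
v(O) = 0
-v(176) = -1*0 = 0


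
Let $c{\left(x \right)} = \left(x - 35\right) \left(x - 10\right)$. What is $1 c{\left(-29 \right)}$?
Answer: $2496$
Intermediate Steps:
$c{\left(x \right)} = \left(-35 + x\right) \left(-10 + x\right)$
$1 c{\left(-29 \right)} = 1 \left(350 + \left(-29\right)^{2} - -1305\right) = 1 \left(350 + 841 + 1305\right) = 1 \cdot 2496 = 2496$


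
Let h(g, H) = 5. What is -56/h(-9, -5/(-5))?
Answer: -56/5 ≈ -11.200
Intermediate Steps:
-56/h(-9, -5/(-5)) = -56/5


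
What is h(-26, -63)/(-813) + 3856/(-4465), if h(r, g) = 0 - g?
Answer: -1138741/1210015 ≈ -0.94110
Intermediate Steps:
h(r, g) = -g
h(-26, -63)/(-813) + 3856/(-4465) = -1*(-63)/(-813) + 3856/(-4465) = 63*(-1/813) + 3856*(-1/4465) = -21/271 - 3856/4465 = -1138741/1210015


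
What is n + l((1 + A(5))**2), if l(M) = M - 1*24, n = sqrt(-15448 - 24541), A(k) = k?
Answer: 12 + I*sqrt(39989) ≈ 12.0 + 199.97*I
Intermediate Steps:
n = I*sqrt(39989) (n = sqrt(-39989) = I*sqrt(39989) ≈ 199.97*I)
l(M) = -24 + M (l(M) = M - 24 = -24 + M)
n + l((1 + A(5))**2) = I*sqrt(39989) + (-24 + (1 + 5)**2) = I*sqrt(39989) + (-24 + 6**2) = I*sqrt(39989) + (-24 + 36) = I*sqrt(39989) + 12 = 12 + I*sqrt(39989)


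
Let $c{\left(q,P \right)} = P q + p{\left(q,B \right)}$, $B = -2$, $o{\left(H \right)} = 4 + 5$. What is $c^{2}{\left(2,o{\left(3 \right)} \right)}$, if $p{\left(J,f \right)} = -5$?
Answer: $169$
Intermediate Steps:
$o{\left(H \right)} = 9$
$c{\left(q,P \right)} = -5 + P q$ ($c{\left(q,P \right)} = P q - 5 = -5 + P q$)
$c^{2}{\left(2,o{\left(3 \right)} \right)} = \left(-5 + 9 \cdot 2\right)^{2} = \left(-5 + 18\right)^{2} = 13^{2} = 169$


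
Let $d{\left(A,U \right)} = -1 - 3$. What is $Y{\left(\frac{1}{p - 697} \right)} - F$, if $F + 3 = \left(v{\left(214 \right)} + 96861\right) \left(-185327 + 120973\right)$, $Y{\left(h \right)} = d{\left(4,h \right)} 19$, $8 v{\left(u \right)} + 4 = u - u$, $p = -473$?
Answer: $6233360544$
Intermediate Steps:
$d{\left(A,U \right)} = -4$
$v{\left(u \right)} = - \frac{1}{2}$ ($v{\left(u \right)} = - \frac{1}{2} + \frac{u - u}{8} = - \frac{1}{2} + \frac{1}{8} \cdot 0 = - \frac{1}{2} + 0 = - \frac{1}{2}$)
$Y{\left(h \right)} = -76$ ($Y{\left(h \right)} = \left(-4\right) 19 = -76$)
$F = -6233360620$ ($F = -3 + \left(- \frac{1}{2} + 96861\right) \left(-185327 + 120973\right) = -3 + \frac{193721}{2} \left(-64354\right) = -3 - 6233360617 = -6233360620$)
$Y{\left(\frac{1}{p - 697} \right)} - F = -76 - -6233360620 = -76 + 6233360620 = 6233360544$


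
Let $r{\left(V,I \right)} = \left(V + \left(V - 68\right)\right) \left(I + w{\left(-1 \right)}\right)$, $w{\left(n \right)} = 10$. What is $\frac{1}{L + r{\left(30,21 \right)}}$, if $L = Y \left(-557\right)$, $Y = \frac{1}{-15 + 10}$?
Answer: $- \frac{5}{683} \approx -0.0073206$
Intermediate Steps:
$Y = - \frac{1}{5}$ ($Y = \frac{1}{-5} = - \frac{1}{5} \approx -0.2$)
$r{\left(V,I \right)} = \left(-68 + 2 V\right) \left(10 + I\right)$ ($r{\left(V,I \right)} = \left(V + \left(V - 68\right)\right) \left(I + 10\right) = \left(V + \left(-68 + V\right)\right) \left(10 + I\right) = \left(-68 + 2 V\right) \left(10 + I\right)$)
$L = \frac{557}{5}$ ($L = \left(- \frac{1}{5}\right) \left(-557\right) = \frac{557}{5} \approx 111.4$)
$\frac{1}{L + r{\left(30,21 \right)}} = \frac{1}{\frac{557}{5} + \left(-680 - 1428 + 20 \cdot 30 + 2 \cdot 21 \cdot 30\right)} = \frac{1}{\frac{557}{5} + \left(-680 - 1428 + 600 + 1260\right)} = \frac{1}{\frac{557}{5} - 248} = \frac{1}{- \frac{683}{5}} = - \frac{5}{683}$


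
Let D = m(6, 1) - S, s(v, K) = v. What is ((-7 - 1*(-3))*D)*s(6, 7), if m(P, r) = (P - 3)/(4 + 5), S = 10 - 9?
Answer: 16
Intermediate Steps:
S = 1
m(P, r) = -⅓ + P/9 (m(P, r) = (-3 + P)/9 = (-3 + P)*(⅑) = -⅓ + P/9)
D = -⅔ (D = (-⅓ + (⅑)*6) - 1*1 = (-⅓ + ⅔) - 1 = ⅓ - 1 = -⅔ ≈ -0.66667)
((-7 - 1*(-3))*D)*s(6, 7) = ((-7 - 1*(-3))*(-⅔))*6 = ((-7 + 3)*(-⅔))*6 = -4*(-⅔)*6 = (8/3)*6 = 16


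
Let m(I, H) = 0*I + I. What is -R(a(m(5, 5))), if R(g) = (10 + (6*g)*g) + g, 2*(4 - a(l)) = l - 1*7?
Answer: -165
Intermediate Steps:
m(I, H) = I (m(I, H) = 0 + I = I)
a(l) = 15/2 - l/2 (a(l) = 4 - (l - 1*7)/2 = 4 - (l - 7)/2 = 4 - (-7 + l)/2 = 4 + (7/2 - l/2) = 15/2 - l/2)
R(g) = 10 + g + 6*g² (R(g) = (10 + 6*g²) + g = 10 + g + 6*g²)
-R(a(m(5, 5))) = -(10 + (15/2 - ½*5) + 6*(15/2 - ½*5)²) = -(10 + (15/2 - 5/2) + 6*(15/2 - 5/2)²) = -(10 + 5 + 6*5²) = -(10 + 5 + 6*25) = -(10 + 5 + 150) = -1*165 = -165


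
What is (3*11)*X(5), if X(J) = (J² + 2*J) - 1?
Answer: 1122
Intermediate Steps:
X(J) = -1 + J² + 2*J
(3*11)*X(5) = (3*11)*(-1 + 5² + 2*5) = 33*(-1 + 25 + 10) = 33*34 = 1122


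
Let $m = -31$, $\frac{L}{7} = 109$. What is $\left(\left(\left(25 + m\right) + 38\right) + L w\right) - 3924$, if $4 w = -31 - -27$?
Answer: $-4655$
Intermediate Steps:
$L = 763$ ($L = 7 \cdot 109 = 763$)
$w = -1$ ($w = \frac{-31 - -27}{4} = \frac{-31 + 27}{4} = \frac{1}{4} \left(-4\right) = -1$)
$\left(\left(\left(25 + m\right) + 38\right) + L w\right) - 3924 = \left(\left(\left(25 - 31\right) + 38\right) + 763 \left(-1\right)\right) - 3924 = \left(\left(-6 + 38\right) - 763\right) - 3924 = \left(32 - 763\right) - 3924 = -731 - 3924 = -4655$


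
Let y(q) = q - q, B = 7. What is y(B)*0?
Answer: 0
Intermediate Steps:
y(q) = 0
y(B)*0 = 0*0 = 0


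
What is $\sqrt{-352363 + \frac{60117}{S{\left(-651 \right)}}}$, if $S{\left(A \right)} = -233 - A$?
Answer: $\frac{i \sqrt{61541143906}}{418} \approx 593.48 i$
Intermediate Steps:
$\sqrt{-352363 + \frac{60117}{S{\left(-651 \right)}}} = \sqrt{-352363 + \frac{60117}{-233 - -651}} = \sqrt{-352363 + \frac{60117}{-233 + 651}} = \sqrt{-352363 + \frac{60117}{418}} = \sqrt{- \frac{147227617}{418}} = \frac{i \sqrt{61541143906}}{418}$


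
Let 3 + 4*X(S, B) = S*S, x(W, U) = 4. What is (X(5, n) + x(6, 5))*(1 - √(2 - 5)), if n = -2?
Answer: 19/2 - 19*I*√3/2 ≈ 9.5 - 16.454*I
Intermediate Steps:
X(S, B) = -¾ + S²/4 (X(S, B) = -¾ + (S*S)/4 = -¾ + S²/4)
(X(5, n) + x(6, 5))*(1 - √(2 - 5)) = ((-¾ + (¼)*5²) + 4)*(1 - √(2 - 5)) = ((-¾ + (¼)*25) + 4)*(1 - √(-3)) = ((-¾ + 25/4) + 4)*(1 - I*√3) = (11/2 + 4)*(1 - I*√3) = 19*(1 - I*√3)/2 = 19/2 - 19*I*√3/2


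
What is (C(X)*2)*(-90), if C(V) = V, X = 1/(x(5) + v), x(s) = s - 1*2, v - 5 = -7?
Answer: -180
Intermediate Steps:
v = -2 (v = 5 - 7 = -2)
x(s) = -2 + s (x(s) = s - 2 = -2 + s)
X = 1 (X = 1/((-2 + 5) - 2) = 1/(3 - 2) = 1/1 = 1)
(C(X)*2)*(-90) = (1*2)*(-90) = 2*(-90) = -180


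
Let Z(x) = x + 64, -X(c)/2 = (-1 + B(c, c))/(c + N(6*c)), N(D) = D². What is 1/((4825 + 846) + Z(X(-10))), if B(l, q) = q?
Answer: 1795/10294336 ≈ 0.00017437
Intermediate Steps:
X(c) = -2*(-1 + c)/(c + 36*c²) (X(c) = -2*(-1 + c)/(c + (6*c)²) = -2*(-1 + c)/(c + 36*c²))
Z(x) = 64 + x
1/((4825 + 846) + Z(X(-10))) = 1/((4825 + 846) + (64 + 2*(1 - 1*(-10))/(-10*(1 + 36*(-10))))) = 1/(5671 + (64 + 2*(-⅒)*(1 + 10)/(1 - 360))) = 1/(5671 + (64 + 2*(-⅒)*11/(-359))) = 1/(5671 + (64 + 2*(-⅒)*(-1/359)*11)) = 1/(5671 + (64 + 11/1795)) = 1/(5671 + 114891/1795) = 1/(10294336/1795) = 1795/10294336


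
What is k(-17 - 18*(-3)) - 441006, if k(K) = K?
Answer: -440969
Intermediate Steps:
k(-17 - 18*(-3)) - 441006 = (-17 - 18*(-3)) - 441006 = (-17 + 54) - 441006 = 37 - 441006 = -440969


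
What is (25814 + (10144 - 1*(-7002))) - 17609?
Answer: 25351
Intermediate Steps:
(25814 + (10144 - 1*(-7002))) - 17609 = (25814 + (10144 + 7002)) - 17609 = (25814 + 17146) - 17609 = 42960 - 17609 = 25351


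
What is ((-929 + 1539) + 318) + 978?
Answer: 1906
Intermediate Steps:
((-929 + 1539) + 318) + 978 = (610 + 318) + 978 = 928 + 978 = 1906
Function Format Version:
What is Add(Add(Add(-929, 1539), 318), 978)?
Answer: 1906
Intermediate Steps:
Add(Add(Add(-929, 1539), 318), 978) = Add(Add(610, 318), 978) = Add(928, 978) = 1906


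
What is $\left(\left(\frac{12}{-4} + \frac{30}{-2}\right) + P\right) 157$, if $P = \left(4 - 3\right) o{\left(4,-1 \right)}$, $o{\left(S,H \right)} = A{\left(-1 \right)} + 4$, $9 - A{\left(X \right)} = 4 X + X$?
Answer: $0$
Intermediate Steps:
$A{\left(X \right)} = 9 - 5 X$ ($A{\left(X \right)} = 9 - \left(4 X + X\right) = 9 - 5 X$)
$o{\left(S,H \right)} = 18$ ($o{\left(S,H \right)} = \left(9 - -5\right) + 4 = \left(9 + 5\right) + 4 = 14 + 4 = 18$)
$P = 18$ ($P = \left(4 - 3\right) 18 = 1 \cdot 18 = 18$)
$\left(\left(\frac{12}{-4} + \frac{30}{-2}\right) + P\right) 157 = \left(\left(\frac{12}{-4} + \frac{30}{-2}\right) + 18\right) 157 = \left(\left(12 \left(- \frac{1}{4}\right) + 30 \left(- \frac{1}{2}\right)\right) + 18\right) 157 = \left(\left(-3 - 15\right) + 18\right) 157 = \left(-18 + 18\right) 157 = 0 \cdot 157 = 0$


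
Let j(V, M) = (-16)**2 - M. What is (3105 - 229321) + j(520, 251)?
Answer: -226211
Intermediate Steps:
j(V, M) = 256 - M
(3105 - 229321) + j(520, 251) = (3105 - 229321) + (256 - 1*251) = -226216 + (256 - 251) = -226216 + 5 = -226211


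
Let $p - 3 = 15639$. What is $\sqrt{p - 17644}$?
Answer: $i \sqrt{2002} \approx 44.744 i$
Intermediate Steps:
$p = 15642$ ($p = 3 + 15639 = 15642$)
$\sqrt{p - 17644} = \sqrt{15642 - 17644} = \sqrt{-2002} = i \sqrt{2002}$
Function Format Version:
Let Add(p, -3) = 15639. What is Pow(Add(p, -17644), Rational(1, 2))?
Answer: Mul(I, Pow(2002, Rational(1, 2))) ≈ Mul(44.744, I)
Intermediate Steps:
p = 15642 (p = Add(3, 15639) = 15642)
Pow(Add(p, -17644), Rational(1, 2)) = Pow(Add(15642, -17644), Rational(1, 2)) = Pow(-2002, Rational(1, 2)) = Mul(I, Pow(2002, Rational(1, 2)))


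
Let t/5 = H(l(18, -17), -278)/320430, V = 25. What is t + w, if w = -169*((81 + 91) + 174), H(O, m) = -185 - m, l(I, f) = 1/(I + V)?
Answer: -1249121557/21362 ≈ -58474.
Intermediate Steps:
l(I, f) = 1/(25 + I) (l(I, f) = 1/(I + 25) = 1/(25 + I))
t = 31/21362 (t = 5*((-185 - 1*(-278))/320430) = 5*((-185 + 278)*(1/320430)) = 5*(93*(1/320430)) = 5*(31/106810) = 31/21362 ≈ 0.0014512)
w = -58474 (w = -169*(172 + 174) = -169*346 = -58474)
t + w = 31/21362 - 58474 = -1249121557/21362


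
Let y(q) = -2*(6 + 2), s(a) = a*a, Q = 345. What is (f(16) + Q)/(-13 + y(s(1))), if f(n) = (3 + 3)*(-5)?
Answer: -315/29 ≈ -10.862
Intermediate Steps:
f(n) = -30 (f(n) = 6*(-5) = -30)
s(a) = a²
y(q) = -16 (y(q) = -2*8 = -16)
(f(16) + Q)/(-13 + y(s(1))) = (-30 + 345)/(-13 - 16) = 315/(-29) = 315*(-1/29) = -315/29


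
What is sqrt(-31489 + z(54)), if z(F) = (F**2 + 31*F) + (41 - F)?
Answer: 116*I*sqrt(2) ≈ 164.05*I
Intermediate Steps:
z(F) = 41 + F**2 + 30*F
sqrt(-31489 + z(54)) = sqrt(-31489 + (41 + 54**2 + 30*54)) = sqrt(-31489 + (41 + 2916 + 1620)) = sqrt(-31489 + 4577) = sqrt(-26912) = 116*I*sqrt(2)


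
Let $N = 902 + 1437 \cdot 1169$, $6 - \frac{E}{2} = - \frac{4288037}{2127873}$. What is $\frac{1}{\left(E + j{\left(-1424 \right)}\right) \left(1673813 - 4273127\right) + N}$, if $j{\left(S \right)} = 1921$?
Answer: $- \frac{709291}{3570052652990649} \approx -1.9868 \cdot 10^{-10}$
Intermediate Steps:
$E = \frac{34110550}{2127873}$ ($E = 12 - 2 \left(- \frac{4288037}{2127873}\right) = 12 - 2 \left(\left(-4288037\right) \frac{1}{2127873}\right) = 12 - - \frac{8576074}{2127873} = 12 + \frac{8576074}{2127873} = \frac{34110550}{2127873} \approx 16.03$)
$N = 1680755$ ($N = 902 + 1679853 = 1680755$)
$\frac{1}{\left(E + j{\left(-1424 \right)}\right) \left(1673813 - 4273127\right) + N} = \frac{1}{\left(\frac{34110550}{2127873} + 1921\right) \left(1673813 - 4273127\right) + 1680755} = \frac{1}{\frac{4121754583}{2127873} \left(-2599314\right) + 1680755} = \frac{1}{- \frac{3571244797385354}{709291} + 1680755} = \frac{1}{- \frac{3570052652990649}{709291}} = - \frac{709291}{3570052652990649}$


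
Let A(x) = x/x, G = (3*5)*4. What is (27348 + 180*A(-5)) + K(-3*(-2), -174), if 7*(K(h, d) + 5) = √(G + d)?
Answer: 27523 + I*√114/7 ≈ 27523.0 + 1.5253*I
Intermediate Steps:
G = 60 (G = 15*4 = 60)
A(x) = 1
K(h, d) = -5 + √(60 + d)/7
(27348 + 180*A(-5)) + K(-3*(-2), -174) = (27348 + 180*1) + (-5 + √(60 - 174)/7) = (27348 + 180) + (-5 + √(-114)/7) = 27528 + (-5 + (I*√114)/7) = 27528 + (-5 + I*√114/7) = 27523 + I*√114/7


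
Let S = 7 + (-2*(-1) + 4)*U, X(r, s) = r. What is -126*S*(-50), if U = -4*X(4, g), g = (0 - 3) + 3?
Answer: -560700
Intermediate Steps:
g = 0 (g = -3 + 3 = 0)
U = -16 (U = -4*4 = -16)
S = -89 (S = 7 + (-2*(-1) + 4)*(-16) = 7 + (2 + 4)*(-16) = 7 + 6*(-16) = 7 - 96 = -89)
-126*S*(-50) = -126*(-89)*(-50) = 11214*(-50) = -560700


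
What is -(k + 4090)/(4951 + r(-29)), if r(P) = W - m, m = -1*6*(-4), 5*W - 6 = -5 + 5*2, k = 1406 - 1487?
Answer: -20045/24646 ≈ -0.81332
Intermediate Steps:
k = -81
W = 11/5 (W = 6/5 + (-5 + 5*2)/5 = 6/5 + (-5 + 10)/5 = 6/5 + (⅕)*5 = 6/5 + 1 = 11/5 ≈ 2.2000)
m = 24 (m = -6*(-4) = 24)
r(P) = -109/5 (r(P) = 11/5 - 1*24 = 11/5 - 24 = -109/5)
-(k + 4090)/(4951 + r(-29)) = -(-81 + 4090)/(4951 - 109/5) = -4009/24646/5 = -4009*5/24646 = -1*20045/24646 = -20045/24646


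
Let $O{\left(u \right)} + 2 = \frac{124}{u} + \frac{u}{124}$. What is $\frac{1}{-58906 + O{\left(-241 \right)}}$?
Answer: $- \frac{29884}{1760480129} \approx -1.6975 \cdot 10^{-5}$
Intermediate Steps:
$O{\left(u \right)} = -2 + \frac{124}{u} + \frac{u}{124}$ ($O{\left(u \right)} = -2 + \left(\frac{124}{u} + \frac{u}{124}\right) = -2 + \frac{124}{u} + \frac{u}{124}$)
$\frac{1}{-58906 + O{\left(-241 \right)}} = \frac{1}{-58906 + \left(-2 + \frac{124}{-241} + \frac{1}{124} \left(-241\right)\right)} = \frac{1}{-58906 - \frac{133225}{29884}} = \frac{1}{- \frac{1760480129}{29884}} = - \frac{29884}{1760480129}$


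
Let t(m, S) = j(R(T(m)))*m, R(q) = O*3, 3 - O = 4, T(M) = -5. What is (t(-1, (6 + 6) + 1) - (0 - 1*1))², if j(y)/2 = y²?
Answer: 289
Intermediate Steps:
O = -1 (O = 3 - 1*4 = 3 - 4 = -1)
R(q) = -3 (R(q) = -1*3 = -3)
j(y) = 2*y²
t(m, S) = 18*m (t(m, S) = (2*(-3)²)*m = (2*9)*m = 18*m)
(t(-1, (6 + 6) + 1) - (0 - 1*1))² = (18*(-1) - (0 - 1*1))² = (-18 - (0 - 1))² = (-18 - 1*(-1))² = (-18 + 1)² = (-17)² = 289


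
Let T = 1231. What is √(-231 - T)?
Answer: I*√1462 ≈ 38.236*I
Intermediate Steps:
√(-231 - T) = √(-231 - 1*1231) = √(-231 - 1231) = √(-1462) = I*√1462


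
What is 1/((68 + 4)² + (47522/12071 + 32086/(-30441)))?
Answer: 367453311/1905937271320 ≈ 0.00019279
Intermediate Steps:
1/((68 + 4)² + (47522/12071 + 32086/(-30441))) = 1/(72² + (47522*(1/12071) + 32086*(-1/30441))) = 1/(5184 + (47522/12071 - 32086/30441)) = 1/(5184 + 1059307096/367453311) = 1/(1905937271320/367453311) = 367453311/1905937271320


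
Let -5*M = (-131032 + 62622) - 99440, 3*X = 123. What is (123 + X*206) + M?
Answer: 42139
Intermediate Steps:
X = 41 (X = (1/3)*123 = 41)
M = 33570 (M = -((-131032 + 62622) - 99440)/5 = -(-68410 - 99440)/5 = -1/5*(-167850) = 33570)
(123 + X*206) + M = (123 + 41*206) + 33570 = (123 + 8446) + 33570 = 8569 + 33570 = 42139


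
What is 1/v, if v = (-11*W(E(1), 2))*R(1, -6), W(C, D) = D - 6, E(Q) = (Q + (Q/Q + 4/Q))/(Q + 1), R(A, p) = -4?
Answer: -1/176 ≈ -0.0056818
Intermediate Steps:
E(Q) = (1 + Q + 4/Q)/(1 + Q) (E(Q) = (Q + (1 + 4/Q))/(1 + Q) = (1 + Q + 4/Q)/(1 + Q))
W(C, D) = -6 + D
v = -176 (v = -11*(-6 + 2)*(-4) = -11*(-4)*(-4) = 44*(-4) = -176)
1/v = 1/(-176) = -1/176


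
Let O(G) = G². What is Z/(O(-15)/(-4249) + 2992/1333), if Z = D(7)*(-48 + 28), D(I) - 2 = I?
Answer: -1019505060/12413083 ≈ -82.131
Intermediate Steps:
D(I) = 2 + I
Z = -180 (Z = (2 + 7)*(-48 + 28) = 9*(-20) = -180)
Z/(O(-15)/(-4249) + 2992/1333) = -180/((-15)²/(-4249) + 2992/1333) = -180/(225*(-1/4249) + 2992*(1/1333)) = -180/(-225/4249 + 2992/1333) = -180/12413083/5663917 = -180*5663917/12413083 = -1019505060/12413083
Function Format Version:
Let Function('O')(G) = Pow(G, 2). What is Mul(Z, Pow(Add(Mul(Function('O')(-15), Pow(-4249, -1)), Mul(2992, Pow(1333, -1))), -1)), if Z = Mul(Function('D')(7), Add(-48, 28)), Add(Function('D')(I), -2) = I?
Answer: Rational(-1019505060, 12413083) ≈ -82.131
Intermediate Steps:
Function('D')(I) = Add(2, I)
Z = -180 (Z = Mul(Add(2, 7), Add(-48, 28)) = Mul(9, -20) = -180)
Mul(Z, Pow(Add(Mul(Function('O')(-15), Pow(-4249, -1)), Mul(2992, Pow(1333, -1))), -1)) = Mul(-180, Pow(Add(Mul(Pow(-15, 2), Pow(-4249, -1)), Mul(2992, Pow(1333, -1))), -1)) = Mul(-180, Pow(Add(Mul(225, Rational(-1, 4249)), Mul(2992, Rational(1, 1333))), -1)) = Mul(-180, Pow(Add(Rational(-225, 4249), Rational(2992, 1333)), -1)) = Mul(-180, Pow(Rational(12413083, 5663917), -1)) = Mul(-180, Rational(5663917, 12413083)) = Rational(-1019505060, 12413083)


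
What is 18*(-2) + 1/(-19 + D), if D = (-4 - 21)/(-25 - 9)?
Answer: -22390/621 ≈ -36.055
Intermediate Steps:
D = 25/34 (D = -25/(-34) = -25*(-1/34) = 25/34 ≈ 0.73529)
18*(-2) + 1/(-19 + D) = 18*(-2) + 1/(-19 + 25/34) = -36 + 1/(-621/34) = -36 - 34/621 = -22390/621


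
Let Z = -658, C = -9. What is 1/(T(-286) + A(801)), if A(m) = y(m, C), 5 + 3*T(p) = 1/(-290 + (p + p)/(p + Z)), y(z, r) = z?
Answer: 68297/54591990 ≈ 0.0012510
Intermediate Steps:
T(p) = -5/3 + 1/(3*(-290 + 2*p/(-658 + p))) (T(p) = -5/3 + 1/(3*(-290 + (p + p)/(p - 658))) = -5/3 + 1/(3*(-290 + (2*p)/(-658 + p))) = -5/3 + 1/(3*(-290 + 2*p/(-658 + p))))
A(m) = m
1/(T(-286) + A(801)) = 1/((954758 - 1441*(-286))/(12*(-47705 + 72*(-286))) + 801) = 1/((954758 + 412126)/(12*(-47705 - 20592)) + 801) = 1/((1/12)*1366884/(-68297) + 801) = 1/((1/12)*(-1/68297)*1366884 + 801) = 1/(-113907/68297 + 801) = 1/(54591990/68297) = 68297/54591990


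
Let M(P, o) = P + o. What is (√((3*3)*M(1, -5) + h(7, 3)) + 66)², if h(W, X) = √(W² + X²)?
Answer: (66 + I*√(36 - √58))² ≈ 4327.6 + 703.25*I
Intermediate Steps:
(√((3*3)*M(1, -5) + h(7, 3)) + 66)² = (√((3*3)*(1 - 5) + √(7² + 3²)) + 66)² = (√(9*(-4) + √(49 + 9)) + 66)² = (√(-36 + √58) + 66)² = (66 + √(-36 + √58))²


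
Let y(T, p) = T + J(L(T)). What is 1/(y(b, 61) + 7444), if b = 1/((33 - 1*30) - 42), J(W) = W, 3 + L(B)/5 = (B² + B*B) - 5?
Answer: 1521/11261455 ≈ 0.00013506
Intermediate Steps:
L(B) = -40 + 10*B² (L(B) = -15 + 5*((B² + B*B) - 5) = -15 + 5*((B² + B²) - 5) = -15 + 5*(2*B² - 5) = -15 + 5*(-5 + 2*B²) = -15 + (-25 + 10*B²) = -40 + 10*B²)
b = -1/39 (b = 1/((33 - 30) - 42) = 1/(3 - 42) = 1/(-39) = -1/39 ≈ -0.025641)
y(T, p) = -40 + T + 10*T² (y(T, p) = T + (-40 + 10*T²) = -40 + T + 10*T²)
1/(y(b, 61) + 7444) = 1/((-40 - 1/39 + 10*(-1/39)²) + 7444) = 1/((-40 - 1/39 + 10*(1/1521)) + 7444) = 1/((-40 - 1/39 + 10/1521) + 7444) = 1/(-60869/1521 + 7444) = 1/(11261455/1521) = 1521/11261455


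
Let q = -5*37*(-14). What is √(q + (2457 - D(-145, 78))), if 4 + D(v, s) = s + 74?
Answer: √4899 ≈ 69.993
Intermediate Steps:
D(v, s) = 70 + s (D(v, s) = -4 + (s + 74) = -4 + (74 + s) = 70 + s)
q = 2590 (q = -185*(-14) = 2590)
√(q + (2457 - D(-145, 78))) = √(2590 + (2457 - (70 + 78))) = √(2590 + (2457 - 1*148)) = √(2590 + (2457 - 148)) = √(2590 + 2309) = √4899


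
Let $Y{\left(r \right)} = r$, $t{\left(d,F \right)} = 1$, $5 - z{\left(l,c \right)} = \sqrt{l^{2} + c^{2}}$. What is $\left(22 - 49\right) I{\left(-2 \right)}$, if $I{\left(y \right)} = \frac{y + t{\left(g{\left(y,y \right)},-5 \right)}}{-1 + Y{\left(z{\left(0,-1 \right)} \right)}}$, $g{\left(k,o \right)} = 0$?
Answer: $9$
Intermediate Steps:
$z{\left(l,c \right)} = 5 - \sqrt{c^{2} + l^{2}}$ ($z{\left(l,c \right)} = 5 - \sqrt{l^{2} + c^{2}} = 5 - \sqrt{c^{2} + l^{2}}$)
$I{\left(y \right)} = \frac{1}{3} + \frac{y}{3}$ ($I{\left(y \right)} = \frac{y + 1}{-1 + \left(5 - \sqrt{\left(-1\right)^{2} + 0^{2}}\right)} = \frac{1 + y}{-1 + \left(5 - \sqrt{1 + 0}\right)} = \frac{1 + y}{-1 + \left(5 - \sqrt{1}\right)} = \frac{1 + y}{-1 + \left(5 - 1\right)} = \frac{1 + y}{-1 + 4} = \frac{1 + y}{3} = \left(1 + y\right) \frac{1}{3} = \frac{1}{3} + \frac{y}{3}$)
$\left(22 - 49\right) I{\left(-2 \right)} = \left(22 - 49\right) \left(\frac{1}{3} + \frac{1}{3} \left(-2\right)\right) = - 27 \left(\frac{1}{3} - \frac{2}{3}\right) = \left(-27\right) \left(- \frac{1}{3}\right) = 9$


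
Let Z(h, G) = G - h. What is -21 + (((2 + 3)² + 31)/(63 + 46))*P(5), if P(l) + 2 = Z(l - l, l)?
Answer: -2121/109 ≈ -19.459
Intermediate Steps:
P(l) = -2 + l (P(l) = -2 + (l - (l - l)) = -2 + (l - 1*0) = -2 + (l + 0) = -2 + l)
-21 + (((2 + 3)² + 31)/(63 + 46))*P(5) = -21 + (((2 + 3)² + 31)/(63 + 46))*(-2 + 5) = -21 + ((5² + 31)/109)*3 = -21 + ((25 + 31)*(1/109))*3 = -21 + (56*(1/109))*3 = -21 + (56/109)*3 = -21 + 168/109 = -2121/109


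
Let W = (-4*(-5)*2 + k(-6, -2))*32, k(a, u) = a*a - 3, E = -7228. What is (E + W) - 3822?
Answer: -8714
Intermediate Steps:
k(a, u) = -3 + a**2 (k(a, u) = a**2 - 3 = -3 + a**2)
W = 2336 (W = (-4*(-5)*2 + (-3 + (-6)**2))*32 = (20*2 + (-3 + 36))*32 = (40 + 33)*32 = 73*32 = 2336)
(E + W) - 3822 = (-7228 + 2336) - 3822 = -4892 - 3822 = -8714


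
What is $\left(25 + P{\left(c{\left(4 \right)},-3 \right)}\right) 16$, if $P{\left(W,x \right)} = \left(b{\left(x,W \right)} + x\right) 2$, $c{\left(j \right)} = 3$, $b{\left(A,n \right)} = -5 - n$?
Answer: $48$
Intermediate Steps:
$P{\left(W,x \right)} = -10 - 2 W + 2 x$ ($P{\left(W,x \right)} = \left(\left(-5 - W\right) + x\right) 2 = \left(-5 + x - W\right) 2 = -10 - 2 W + 2 x$)
$\left(25 + P{\left(c{\left(4 \right)},-3 \right)}\right) 16 = \left(25 - 22\right) 16 = 3 \cdot 16 = 48$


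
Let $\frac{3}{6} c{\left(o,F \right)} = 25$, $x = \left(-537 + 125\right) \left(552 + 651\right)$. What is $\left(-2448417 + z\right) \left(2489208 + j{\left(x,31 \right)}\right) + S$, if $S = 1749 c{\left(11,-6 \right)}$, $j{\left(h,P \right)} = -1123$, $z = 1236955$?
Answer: $-3014220342820$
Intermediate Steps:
$x = -495636$ ($x = \left(-412\right) 1203 = -495636$)
$c{\left(o,F \right)} = 50$ ($c{\left(o,F \right)} = 2 \cdot 25 = 50$)
$S = 87450$ ($S = 1749 \cdot 50 = 87450$)
$\left(-2448417 + z\right) \left(2489208 + j{\left(x,31 \right)}\right) + S = \left(-2448417 + 1236955\right) \left(2489208 - 1123\right) + 87450 = \left(-1211462\right) 2488085 + 87450 = -3014220430270 + 87450 = -3014220342820$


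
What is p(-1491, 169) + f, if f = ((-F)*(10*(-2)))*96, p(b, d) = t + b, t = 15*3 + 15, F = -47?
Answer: -91671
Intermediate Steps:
t = 60 (t = 45 + 15 = 60)
p(b, d) = 60 + b
f = -90240 (f = ((-1*(-47))*(10*(-2)))*96 = (47*(-20))*96 = -940*96 = -90240)
p(-1491, 169) + f = (60 - 1491) - 90240 = -1431 - 90240 = -91671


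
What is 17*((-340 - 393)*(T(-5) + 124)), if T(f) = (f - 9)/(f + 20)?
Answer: -23003006/15 ≈ -1.5335e+6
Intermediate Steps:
T(f) = (-9 + f)/(20 + f)
17*((-340 - 393)*(T(-5) + 124)) = 17*((-340 - 393)*((-9 - 5)/(20 - 5) + 124)) = 17*(-733*(-14/15 + 124)) = 17*(-733*1846/15) = 17*(-1353118/15) = -23003006/15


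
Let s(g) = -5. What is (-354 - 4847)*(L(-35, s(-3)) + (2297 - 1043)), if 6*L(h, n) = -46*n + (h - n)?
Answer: -20086262/3 ≈ -6.6954e+6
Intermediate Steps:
L(h, n) = -47*n/6 + h/6 (L(h, n) = (-46*n + (h - n))/6 = (h - 47*n)/6 = -47*n/6 + h/6)
(-354 - 4847)*(L(-35, s(-3)) + (2297 - 1043)) = (-354 - 4847)*((-47/6*(-5) + (⅙)*(-35)) + (2297 - 1043)) = -5201*((235/6 - 35/6) + 1254) = -5201*(100/3 + 1254) = -5201*3862/3 = -20086262/3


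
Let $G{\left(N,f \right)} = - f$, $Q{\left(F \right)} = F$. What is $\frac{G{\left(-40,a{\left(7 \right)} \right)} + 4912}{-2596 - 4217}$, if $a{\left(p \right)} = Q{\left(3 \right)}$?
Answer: $- \frac{4909}{6813} \approx -0.72053$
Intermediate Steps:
$a{\left(p \right)} = 3$
$\frac{G{\left(-40,a{\left(7 \right)} \right)} + 4912}{-2596 - 4217} = \frac{\left(-1\right) 3 + 4912}{-2596 - 4217} = \frac{-3 + 4912}{-6813} = 4909 \left(- \frac{1}{6813}\right) = - \frac{4909}{6813}$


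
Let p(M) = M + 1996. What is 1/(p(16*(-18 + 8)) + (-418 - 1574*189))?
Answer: -1/296068 ≈ -3.3776e-6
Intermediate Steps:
p(M) = 1996 + M
1/(p(16*(-18 + 8)) + (-418 - 1574*189)) = 1/((1996 + 16*(-18 + 8)) + (-418 - 1574*189)) = 1/((1996 + 16*(-10)) + (-418 - 297486)) = 1/((1996 - 160) - 297904) = 1/(1836 - 297904) = 1/(-296068) = -1/296068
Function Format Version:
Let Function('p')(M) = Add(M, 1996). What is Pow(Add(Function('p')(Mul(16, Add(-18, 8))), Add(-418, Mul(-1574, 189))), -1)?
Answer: Rational(-1, 296068) ≈ -3.3776e-6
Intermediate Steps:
Function('p')(M) = Add(1996, M)
Pow(Add(Function('p')(Mul(16, Add(-18, 8))), Add(-418, Mul(-1574, 189))), -1) = Pow(Add(Add(1996, Mul(16, Add(-18, 8))), Add(-418, Mul(-1574, 189))), -1) = Pow(Add(Add(1996, Mul(16, -10)), Add(-418, -297486)), -1) = Pow(Add(Add(1996, -160), -297904), -1) = Pow(Add(1836, -297904), -1) = Pow(-296068, -1) = Rational(-1, 296068)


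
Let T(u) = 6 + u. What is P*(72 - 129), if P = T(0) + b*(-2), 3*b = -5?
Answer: -532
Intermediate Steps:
b = -5/3 (b = (1/3)*(-5) = -5/3 ≈ -1.6667)
P = 28/3 (P = (6 + 0) - 5/3*(-2) = 6 + 10/3 = 28/3 ≈ 9.3333)
P*(72 - 129) = 28*(72 - 129)/3 = (28/3)*(-57) = -532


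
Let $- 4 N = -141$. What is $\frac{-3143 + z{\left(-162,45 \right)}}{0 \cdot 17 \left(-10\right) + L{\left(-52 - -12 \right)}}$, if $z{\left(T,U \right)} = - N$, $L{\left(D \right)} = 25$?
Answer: $- \frac{12713}{100} \approx -127.13$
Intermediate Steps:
$N = \frac{141}{4}$ ($N = \left(- \frac{1}{4}\right) \left(-141\right) = \frac{141}{4} \approx 35.25$)
$z{\left(T,U \right)} = - \frac{141}{4}$ ($z{\left(T,U \right)} = \left(-1\right) \frac{141}{4} = - \frac{141}{4}$)
$\frac{-3143 + z{\left(-162,45 \right)}}{0 \cdot 17 \left(-10\right) + L{\left(-52 - -12 \right)}} = \frac{-3143 - \frac{141}{4}}{0 \cdot 17 \left(-10\right) + 25} = - \frac{12713}{4 \left(0 \left(-10\right) + 25\right)} = - \frac{12713}{4 \left(0 + 25\right)} = - \frac{12713}{4 \cdot 25} = \left(- \frac{12713}{4}\right) \frac{1}{25} = - \frac{12713}{100}$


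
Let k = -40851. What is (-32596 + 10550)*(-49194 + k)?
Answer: 1985132070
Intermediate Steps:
(-32596 + 10550)*(-49194 + k) = (-32596 + 10550)*(-49194 - 40851) = -22046*(-90045) = 1985132070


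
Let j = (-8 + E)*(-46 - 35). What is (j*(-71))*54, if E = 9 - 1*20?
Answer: -5900526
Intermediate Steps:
E = -11 (E = 9 - 20 = -11)
j = 1539 (j = (-8 - 11)*(-46 - 35) = -19*(-81) = 1539)
(j*(-71))*54 = (1539*(-71))*54 = -109269*54 = -5900526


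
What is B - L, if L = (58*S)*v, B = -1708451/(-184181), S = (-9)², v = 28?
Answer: -24226197013/184181 ≈ -1.3153e+5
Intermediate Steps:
S = 81
B = 1708451/184181 (B = -1708451*(-1/184181) = 1708451/184181 ≈ 9.2759)
L = 131544 (L = (58*81)*28 = 4698*28 = 131544)
B - L = 1708451/184181 - 1*131544 = 1708451/184181 - 131544 = -24226197013/184181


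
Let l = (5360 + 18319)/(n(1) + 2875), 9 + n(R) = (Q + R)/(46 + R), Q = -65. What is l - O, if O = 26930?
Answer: -3624688427/134638 ≈ -26922.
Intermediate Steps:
n(R) = -9 + (-65 + R)/(46 + R)
l = 1112913/134638 (l = (5360 + 18319)/((-479 - 8*1)/(46 + 1) + 2875) = 23679/((-479 - 8)/47 + 2875) = 23679/((1/47)*(-487) + 2875) = 23679/(-487/47 + 2875) = 23679/(134638/47) = 23679*(47/134638) = 1112913/134638 ≈ 8.2660)
l - O = 1112913/134638 - 1*26930 = 1112913/134638 - 26930 = -3624688427/134638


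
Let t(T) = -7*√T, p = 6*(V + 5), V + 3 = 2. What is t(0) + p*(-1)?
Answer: -24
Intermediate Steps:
V = -1 (V = -3 + 2 = -1)
p = 24 (p = 6*(-1 + 5) = 6*4 = 24)
t(0) + p*(-1) = -7*√0 + 24*(-1) = -7*0 - 24 = 0 - 24 = -24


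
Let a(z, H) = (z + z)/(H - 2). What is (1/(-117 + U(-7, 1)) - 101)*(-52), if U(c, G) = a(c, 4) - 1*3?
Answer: 667056/127 ≈ 5252.4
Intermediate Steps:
a(z, H) = 2*z/(-2 + H) (a(z, H) = (2*z)/(-2 + H) = 2*z/(-2 + H))
U(c, G) = -3 + c (U(c, G) = 2*c/(-2 + 4) - 1*3 = 2*c/2 - 3 = 2*c*(½) - 3 = c - 3 = -3 + c)
(1/(-117 + U(-7, 1)) - 101)*(-52) = (1/(-117 + (-3 - 7)) - 101)*(-52) = (1/(-117 - 10) - 101)*(-52) = (1/(-127) - 101)*(-52) = (-1/127 - 101)*(-52) = -12828/127*(-52) = 667056/127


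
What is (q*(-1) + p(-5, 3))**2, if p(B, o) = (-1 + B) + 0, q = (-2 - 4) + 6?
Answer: 36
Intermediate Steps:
q = 0 (q = -6 + 6 = 0)
p(B, o) = -1 + B
(q*(-1) + p(-5, 3))**2 = (0*(-1) + (-1 - 5))**2 = (0 - 6)**2 = (-6)**2 = 36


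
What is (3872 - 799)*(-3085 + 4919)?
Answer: 5635882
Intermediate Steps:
(3872 - 799)*(-3085 + 4919) = 3073*1834 = 5635882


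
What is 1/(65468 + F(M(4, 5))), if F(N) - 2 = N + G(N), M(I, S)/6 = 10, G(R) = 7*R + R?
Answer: 1/66010 ≈ 1.5149e-5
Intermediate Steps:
G(R) = 8*R
M(I, S) = 60 (M(I, S) = 6*10 = 60)
F(N) = 2 + 9*N (F(N) = 2 + (N + 8*N) = 2 + 9*N)
1/(65468 + F(M(4, 5))) = 1/(65468 + (2 + 9*60)) = 1/(65468 + (2 + 540)) = 1/(65468 + 542) = 1/66010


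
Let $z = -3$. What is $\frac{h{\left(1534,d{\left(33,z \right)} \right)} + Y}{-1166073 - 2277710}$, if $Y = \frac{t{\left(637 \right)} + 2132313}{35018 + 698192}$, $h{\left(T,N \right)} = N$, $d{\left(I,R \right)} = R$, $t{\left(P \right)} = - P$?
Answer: $\frac{33977}{1262508066715} \approx 2.6912 \cdot 10^{-8}$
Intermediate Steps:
$Y = \frac{1065838}{366605}$ ($Y = \frac{\left(-1\right) 637 + 2132313}{35018 + 698192} = \frac{-637 + 2132313}{733210} = 2131676 \cdot \frac{1}{733210} = \frac{1065838}{366605} \approx 2.9073$)
$\frac{h{\left(1534,d{\left(33,z \right)} \right)} + Y}{-1166073 - 2277710} = \frac{-3 + \frac{1065838}{366605}}{-1166073 - 2277710} = - \frac{33977}{366605 \left(-3443783\right)} = \left(- \frac{33977}{366605}\right) \left(- \frac{1}{3443783}\right) = \frac{33977}{1262508066715}$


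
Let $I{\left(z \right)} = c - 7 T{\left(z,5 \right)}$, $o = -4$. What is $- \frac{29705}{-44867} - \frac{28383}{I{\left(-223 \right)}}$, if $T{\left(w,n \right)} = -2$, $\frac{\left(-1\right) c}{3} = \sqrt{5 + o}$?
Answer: $- \frac{1273133306}{493537} \approx -2579.6$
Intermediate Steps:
$c = -3$ ($c = - 3 \sqrt{5 - 4} = - 3 \sqrt{1} = \left(-3\right) 1 = -3$)
$I{\left(z \right)} = 11$ ($I{\left(z \right)} = -3 - -14 = -3 + 14 = 11$)
$- \frac{29705}{-44867} - \frac{28383}{I{\left(-223 \right)}} = - \frac{29705}{-44867} - \frac{28383}{11} = \left(-29705\right) \left(- \frac{1}{44867}\right) - \frac{28383}{11} = \frac{29705}{44867} - \frac{28383}{11} = - \frac{1273133306}{493537}$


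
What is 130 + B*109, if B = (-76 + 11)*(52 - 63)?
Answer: 78065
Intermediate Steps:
B = 715 (B = -65*(-11) = 715)
130 + B*109 = 130 + 715*109 = 130 + 77935 = 78065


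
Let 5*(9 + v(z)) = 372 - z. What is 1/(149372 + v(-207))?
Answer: 5/747394 ≈ 6.6899e-6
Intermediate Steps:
v(z) = 327/5 - z/5 (v(z) = -9 + (372 - z)/5 = -9 + (372/5 - z/5) = 327/5 - z/5)
1/(149372 + v(-207)) = 1/(149372 + (327/5 - 1/5*(-207))) = 1/(149372 + (327/5 + 207/5)) = 1/(149372 + 534/5) = 1/(747394/5) = 5/747394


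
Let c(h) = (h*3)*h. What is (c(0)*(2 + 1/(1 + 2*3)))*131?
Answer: 0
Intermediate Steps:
c(h) = 3*h² (c(h) = (3*h)*h = 3*h²)
(c(0)*(2 + 1/(1 + 2*3)))*131 = ((3*0²)*(2 + 1/(1 + 2*3)))*131 = ((3*0)*(2 + 1/(1 + 6)))*131 = (0*(2 + 1/7))*131 = (0*(2 + ⅐))*131 = (0*(15/7))*131 = 0*131 = 0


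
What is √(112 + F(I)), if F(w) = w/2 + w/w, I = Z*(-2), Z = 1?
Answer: 4*√7 ≈ 10.583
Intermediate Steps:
I = -2 (I = 1*(-2) = -2)
F(w) = 1 + w/2 (F(w) = w*(½) + 1 = w/2 + 1 = 1 + w/2)
√(112 + F(I)) = √(112 + (1 + (½)*(-2))) = √(112 + (1 - 1)) = √(112 + 0) = √112 = 4*√7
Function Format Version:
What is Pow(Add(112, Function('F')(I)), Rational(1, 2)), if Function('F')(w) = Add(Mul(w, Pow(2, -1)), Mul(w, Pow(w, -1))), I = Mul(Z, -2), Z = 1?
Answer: Mul(4, Pow(7, Rational(1, 2))) ≈ 10.583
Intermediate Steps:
I = -2 (I = Mul(1, -2) = -2)
Function('F')(w) = Add(1, Mul(Rational(1, 2), w)) (Function('F')(w) = Add(Mul(w, Rational(1, 2)), 1) = Add(Mul(Rational(1, 2), w), 1) = Add(1, Mul(Rational(1, 2), w)))
Pow(Add(112, Function('F')(I)), Rational(1, 2)) = Pow(Add(112, Add(1, Mul(Rational(1, 2), -2))), Rational(1, 2)) = Pow(Add(112, Add(1, -1)), Rational(1, 2)) = Pow(Add(112, 0), Rational(1, 2)) = Pow(112, Rational(1, 2)) = Mul(4, Pow(7, Rational(1, 2)))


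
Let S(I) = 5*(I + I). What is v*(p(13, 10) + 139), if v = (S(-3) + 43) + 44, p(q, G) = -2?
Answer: 7809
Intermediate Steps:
S(I) = 10*I (S(I) = 5*(2*I) = 10*I)
v = 57 (v = (10*(-3) + 43) + 44 = (-30 + 43) + 44 = 13 + 44 = 57)
v*(p(13, 10) + 139) = 57*(-2 + 139) = 57*137 = 7809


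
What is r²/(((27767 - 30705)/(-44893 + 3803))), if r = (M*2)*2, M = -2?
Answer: 1314880/1469 ≈ 895.08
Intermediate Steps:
r = -8 (r = -2*2*2 = -4*2 = -8)
r²/(((27767 - 30705)/(-44893 + 3803))) = (-8)²/(((27767 - 30705)/(-44893 + 3803))) = 64/((-2938/(-41090))) = 64/((-2938*(-1/41090))) = 64/(1469/20545) = 64*(20545/1469) = 1314880/1469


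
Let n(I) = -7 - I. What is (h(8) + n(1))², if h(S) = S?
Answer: 0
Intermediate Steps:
(h(8) + n(1))² = (8 + (-7 - 1*1))² = (8 + (-7 - 1))² = (8 - 8)² = 0² = 0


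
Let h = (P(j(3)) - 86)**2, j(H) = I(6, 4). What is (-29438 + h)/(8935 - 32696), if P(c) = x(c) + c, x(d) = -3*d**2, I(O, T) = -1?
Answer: 21338/23761 ≈ 0.89803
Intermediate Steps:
j(H) = -1
P(c) = c - 3*c**2 (P(c) = -3*c**2 + c = c - 3*c**2)
h = 8100 (h = (-(1 - 3*(-1)) - 86)**2 = (-(1 + 3) - 86)**2 = (-1*4 - 86)**2 = (-4 - 86)**2 = (-90)**2 = 8100)
(-29438 + h)/(8935 - 32696) = (-29438 + 8100)/(8935 - 32696) = -21338/(-23761) = -21338*(-1/23761) = 21338/23761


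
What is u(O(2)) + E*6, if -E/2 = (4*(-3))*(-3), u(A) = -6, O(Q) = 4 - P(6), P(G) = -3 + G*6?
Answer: -438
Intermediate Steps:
P(G) = -3 + 6*G
O(Q) = -29 (O(Q) = 4 - (-3 + 6*6) = 4 - (-3 + 36) = 4 - 1*33 = 4 - 33 = -29)
E = -72 (E = -2*4*(-3)*(-3) = -(-24)*(-3) = -2*36 = -72)
u(O(2)) + E*6 = -6 - 72*6 = -6 - 432 = -438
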